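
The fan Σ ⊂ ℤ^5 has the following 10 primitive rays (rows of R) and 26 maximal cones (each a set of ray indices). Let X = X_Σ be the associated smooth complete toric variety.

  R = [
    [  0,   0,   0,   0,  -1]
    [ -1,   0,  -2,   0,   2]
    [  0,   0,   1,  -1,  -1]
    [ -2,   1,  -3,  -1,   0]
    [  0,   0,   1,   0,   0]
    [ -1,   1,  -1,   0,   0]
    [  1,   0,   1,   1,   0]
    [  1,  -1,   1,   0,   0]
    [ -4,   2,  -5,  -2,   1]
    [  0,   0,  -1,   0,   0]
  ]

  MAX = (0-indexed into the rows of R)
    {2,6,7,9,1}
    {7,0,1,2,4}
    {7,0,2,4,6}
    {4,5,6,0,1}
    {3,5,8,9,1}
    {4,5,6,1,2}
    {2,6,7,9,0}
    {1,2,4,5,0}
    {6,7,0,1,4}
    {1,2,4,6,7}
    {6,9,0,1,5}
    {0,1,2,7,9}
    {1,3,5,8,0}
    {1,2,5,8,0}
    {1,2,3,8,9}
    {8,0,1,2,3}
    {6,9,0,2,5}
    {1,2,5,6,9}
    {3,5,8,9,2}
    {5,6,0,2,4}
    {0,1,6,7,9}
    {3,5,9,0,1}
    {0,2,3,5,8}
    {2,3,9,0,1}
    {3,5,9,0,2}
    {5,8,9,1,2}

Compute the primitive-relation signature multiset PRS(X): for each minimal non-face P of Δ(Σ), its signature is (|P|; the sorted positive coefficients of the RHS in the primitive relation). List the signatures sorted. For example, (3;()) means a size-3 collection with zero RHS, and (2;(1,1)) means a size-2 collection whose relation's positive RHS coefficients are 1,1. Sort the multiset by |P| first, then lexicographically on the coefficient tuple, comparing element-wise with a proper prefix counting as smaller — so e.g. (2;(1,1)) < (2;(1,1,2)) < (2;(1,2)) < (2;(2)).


Minimal non-faces — 12 found among 10 rays, 26 max cones:

  • {4,9}:  v_{4} + v_{9} = 0  ⟹  sig = (2;())
  • {5,7}:  v_{5} + v_{7} = 0  ⟹  sig = (2;())
  • {3,6}:  v_{3} + v_{6} = v_{5} + v_{9}  ⟹  sig = (2;(1,1))
  • {7,8}:  v_{7} + v_{8} = v_{1} + v_{2} + v_{3}  ⟹  sig = (2;(1,1,1))
  • {3,4}:  v_{3} + v_{4} = v_{0} + v_{1} + v_{2} + v_{5}  ⟹  sig = (2;(1,1,1,1))
  • {3,7}:  v_{3} + v_{7} = v_{0} + v_{1} + v_{2} + v_{9}  ⟹  sig = (2;(1,1,1,1))
  • {6,8}:  v_{6} + v_{8} = v_{1} + v_{2} + 2·v_{5} + v_{9}  ⟹  sig = (2;(1,1,1,2))
  • {4,8}:  v_{4} + v_{8} = v_{0} + 2·v_{1} + 2·v_{2} + 2·v_{5}  ⟹  sig = (2;(1,2,2,2))
  • {0,8,9}:  v_{0} + v_{8} + v_{9} = 2·v_{3}  ⟹  sig = (3;(2))
  • {0,1,2,6}:  v_{0} + v_{1} + v_{2} + v_{6} = 0  ⟹  sig = (4;())
  • {1,2,3,5}:  v_{1} + v_{2} + v_{3} + v_{5} = v_{8}  ⟹  sig = (4;(1))
  • {0,1,2,5,9}:  v_{0} + v_{1} + v_{2} + v_{5} + v_{9} = v_{3}  ⟹  sig = (5;(1))

so the primitive-relation signature multiset is
    |P|=2: 8 collections, coeffs (), (), (1,1), (1,1,1), (1,1,1,1), (1,1,1,1), (1,1,1,2), (1,2,2,2)
    |P|=3: 1 collection, coeffs (2)
    |P|=4: 2 collections, coeffs (), (1)
    |P|=5: 1 collection, coeffs (1)


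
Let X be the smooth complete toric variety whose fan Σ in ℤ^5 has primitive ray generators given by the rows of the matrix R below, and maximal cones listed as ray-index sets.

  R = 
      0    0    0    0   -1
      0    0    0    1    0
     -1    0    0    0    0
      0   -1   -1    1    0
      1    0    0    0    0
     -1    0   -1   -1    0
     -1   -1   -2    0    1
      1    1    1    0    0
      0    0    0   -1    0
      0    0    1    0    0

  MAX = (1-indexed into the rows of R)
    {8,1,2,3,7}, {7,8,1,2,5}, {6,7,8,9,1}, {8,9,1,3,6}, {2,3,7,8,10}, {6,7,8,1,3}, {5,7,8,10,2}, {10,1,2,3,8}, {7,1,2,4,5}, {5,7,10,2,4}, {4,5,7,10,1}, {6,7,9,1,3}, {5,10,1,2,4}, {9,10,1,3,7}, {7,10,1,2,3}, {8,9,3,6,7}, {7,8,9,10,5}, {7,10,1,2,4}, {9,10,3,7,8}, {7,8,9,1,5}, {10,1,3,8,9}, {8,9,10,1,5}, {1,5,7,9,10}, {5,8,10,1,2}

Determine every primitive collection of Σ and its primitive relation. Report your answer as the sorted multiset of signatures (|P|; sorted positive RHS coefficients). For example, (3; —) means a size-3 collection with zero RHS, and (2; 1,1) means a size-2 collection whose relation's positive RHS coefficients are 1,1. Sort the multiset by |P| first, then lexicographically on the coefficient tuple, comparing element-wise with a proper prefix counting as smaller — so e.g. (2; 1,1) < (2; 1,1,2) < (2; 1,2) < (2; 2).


Minimal non-faces — 12 found among 10 rays, 24 max cones:

  P={2,9}:  v_{2} + v_{9} = 0  ⟹  sig = (2; —)
  P={3,5}:  v_{3} + v_{5} = 0  ⟹  sig = (2; —)
  P={4,6}:  v_{4} + v_{6} = v_{1} + v_{7}  ⟹  sig = (2; 1,1)
  P={4,8}:  v_{4} + v_{8} = v_{2} + v_{5}  ⟹  sig = (2; 1,1)
  P={6,10}:  v_{6} + v_{10} = v_{3} + v_{9}  ⟹  sig = (2; 1,1)
  P={2,6}:  v_{2} + v_{6} = v_{1} + v_{3} + v_{7} + v_{8}  ⟹  sig = (2; 1,1,1,1)
  P={3,4}:  v_{3} + v_{4} = v_{1} + v_{2} + v_{7} + v_{10}  ⟹  sig = (2; 1,1,1,1)
  P={4,9}:  v_{4} + v_{9} = v_{1} + v_{5} + v_{7} + v_{10}  ⟹  sig = (2; 1,1,1,1)
  P={5,6}:  v_{5} + v_{6} = v_{1} + v_{7} + v_{8} + v_{9}  ⟹  sig = (2; 1,1,1,1)
  P={1,7,8,10}:  v_{1} + v_{7} + v_{8} + v_{10} = 0  ⟹  sig = (4; —)
  P={1,2,5,7,10}:  v_{1} + v_{2} + v_{5} + v_{7} + v_{10} = v_{4}  ⟹  sig = (5; 1)
  P={1,3,7,8,9}:  v_{1} + v_{3} + v_{7} + v_{8} + v_{9} = v_{6}  ⟹  sig = (5; 1)

so the primitive-relation signature multiset is
    |P|=2: 9 collections, coeffs (), (), (1,1), (1,1), (1,1), (1,1,1,1), (1,1,1,1), (1,1,1,1), (1,1,1,1)
    |P|=4: 1 collection, coeffs ()
    |P|=5: 2 collections, coeffs (1), (1)


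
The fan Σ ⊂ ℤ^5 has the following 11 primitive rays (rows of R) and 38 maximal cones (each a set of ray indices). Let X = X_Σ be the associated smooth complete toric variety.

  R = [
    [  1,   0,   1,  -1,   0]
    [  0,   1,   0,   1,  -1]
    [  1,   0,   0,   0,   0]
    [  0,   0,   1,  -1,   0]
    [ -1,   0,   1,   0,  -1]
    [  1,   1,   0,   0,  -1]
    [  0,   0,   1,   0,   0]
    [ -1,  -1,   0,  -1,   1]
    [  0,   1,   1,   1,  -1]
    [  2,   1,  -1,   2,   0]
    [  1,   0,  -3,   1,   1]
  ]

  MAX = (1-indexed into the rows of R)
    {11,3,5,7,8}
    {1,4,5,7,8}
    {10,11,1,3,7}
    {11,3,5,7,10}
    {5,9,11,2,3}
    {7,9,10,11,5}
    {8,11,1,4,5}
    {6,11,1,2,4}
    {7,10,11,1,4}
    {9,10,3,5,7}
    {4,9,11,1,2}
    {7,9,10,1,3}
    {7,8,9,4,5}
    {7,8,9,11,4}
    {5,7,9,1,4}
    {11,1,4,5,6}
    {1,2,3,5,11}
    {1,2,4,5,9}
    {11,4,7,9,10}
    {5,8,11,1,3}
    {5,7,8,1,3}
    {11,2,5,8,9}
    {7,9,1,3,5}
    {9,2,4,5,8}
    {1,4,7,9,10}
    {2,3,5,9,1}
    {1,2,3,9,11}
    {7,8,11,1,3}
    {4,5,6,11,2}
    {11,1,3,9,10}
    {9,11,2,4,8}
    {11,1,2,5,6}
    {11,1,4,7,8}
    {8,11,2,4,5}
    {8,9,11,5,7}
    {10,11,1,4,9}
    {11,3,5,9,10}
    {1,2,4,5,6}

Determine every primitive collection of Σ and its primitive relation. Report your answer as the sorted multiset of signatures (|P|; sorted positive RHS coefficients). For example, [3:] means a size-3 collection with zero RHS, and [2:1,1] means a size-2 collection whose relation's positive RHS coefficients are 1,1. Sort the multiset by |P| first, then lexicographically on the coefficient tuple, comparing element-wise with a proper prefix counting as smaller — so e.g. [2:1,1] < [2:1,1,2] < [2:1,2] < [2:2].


The 22 primitive collections of Σ (r=11, n=5):

  P = {2,7}:  v_{2} + v_{7} = v_{9}  so sig = [2:1]
  P = {3,4}:  v_{3} + v_{4} = v_{1}  so sig = [2:1]
  P = {6,7}:  v_{6} + v_{7} = v_{1} + v_{2}  so sig = [2:1,1]
  P = {6,10}:  v_{6} + v_{10} = v_{1} + v_{2} + v_{3} + v_{9} + v_{11}  so sig = [2:1,1,1,1,1]
  P = {3,6}:  v_{3} + v_{6} = 2·v_{1} + v_{2} + v_{5} + v_{11}  so sig = [2:1,1,1,2]
  P = {2,10}:  v_{2} + v_{10} = v_{3} + 2·v_{9} + v_{11}  so sig = [2:1,1,2]
  P = {6,8}:  v_{6} + v_{8} = 2·v_{4} + v_{5} + v_{11}  so sig = [2:1,1,2]
  P = {6,9}:  v_{6} + v_{9} = v_{1} + 2·v_{2}  so sig = [2:1,2]
  P = {8,10}:  v_{8} + v_{10} = 2·v_{7} + v_{11}  so sig = [2:1,2]
  P = {2,3,8}:  v_{2} + v_{3} + v_{8} = 0  so sig = [3:]
  P = {1,2,8}:  v_{1} + v_{2} + v_{8} = v_{4}  so sig = [3:1]
  P = {3,8,9}:  v_{3} + v_{8} + v_{9} = v_{7}  so sig = [3:1]
  P = {1,8,9}:  v_{1} + v_{8} + v_{9} = v_{4} + v_{7}  so sig = [3:1,1]
  P = {4,5,10}:  v_{4} + v_{5} + v_{10} = v_{3} + v_{9}  so sig = [3:1,1]
  P = {1,5,10}:  v_{1} + v_{5} + v_{10} = 2·v_{3} + v_{9}  so sig = [3:1,2]
  P = {4,5,7,11}:  v_{4} + v_{5} + v_{7} + v_{11} = 0  so sig = [4:]
  P = {1,5,7,11}:  v_{1} + v_{5} + v_{7} + v_{11} = v_{3}  so sig = [4:1]
  P = {3,7,9,11}:  v_{3} + v_{7} + v_{9} + v_{11} = v_{10}  so sig = [4:1]
  P = {4,5,9,11}:  v_{4} + v_{5} + v_{9} + v_{11} = v_{2}  so sig = [4:1]
  P = {1,5,9,11}:  v_{1} + v_{5} + v_{9} + v_{11} = v_{2} + v_{3}  so sig = [4:1,1]
  P = {1,7,9,11}:  v_{1} + v_{7} + v_{9} + v_{11} = v_{4} + v_{10}  so sig = [4:1,1]
  P = {1,2,4,5,11}:  v_{1} + v_{2} + v_{4} + v_{5} + v_{11} = v_{6}  so sig = [5:1]

so the primitive-relation signature multiset is
    [2:1]
    [2:1]
    [2:1,1]
    [2:1,1,1,1,1]
    [2:1,1,1,2]
    [2:1,1,2]
    [2:1,1,2]
    [2:1,2]
    [2:1,2]
    [3:]
    [3:1]
    [3:1]
    [3:1,1]
    [3:1,1]
    [3:1,2]
    [4:]
    [4:1]
    [4:1]
    [4:1]
    [4:1,1]
    [4:1,1]
    [5:1]


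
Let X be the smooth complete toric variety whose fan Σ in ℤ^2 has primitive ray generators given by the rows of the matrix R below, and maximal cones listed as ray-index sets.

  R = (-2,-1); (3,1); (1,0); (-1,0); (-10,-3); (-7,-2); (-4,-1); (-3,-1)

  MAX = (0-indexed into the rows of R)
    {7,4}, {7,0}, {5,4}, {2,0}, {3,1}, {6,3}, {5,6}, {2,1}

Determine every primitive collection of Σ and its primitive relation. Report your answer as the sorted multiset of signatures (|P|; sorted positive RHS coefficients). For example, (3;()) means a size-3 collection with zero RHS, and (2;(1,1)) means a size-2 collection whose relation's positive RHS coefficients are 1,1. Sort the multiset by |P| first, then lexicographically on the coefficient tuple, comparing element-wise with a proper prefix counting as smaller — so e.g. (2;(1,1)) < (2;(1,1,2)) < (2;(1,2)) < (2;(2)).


Σ has 20 primitive collections:

  • {1,7}:  v_{1} + v_{7} = 0  →  sig = (2;())
  • {2,3}:  v_{2} + v_{3} = 0  →  sig = (2;())
  • {0,1}:  v_{0} + v_{1} = v_{2}  →  sig = (2;(1))
  • {0,3}:  v_{0} + v_{3} = v_{7}  →  sig = (2;(1))
  • {1,4}:  v_{1} + v_{4} = v_{5}  →  sig = (2;(1))
  • {1,5}:  v_{1} + v_{5} = v_{6}  →  sig = (2;(1))
  • {1,6}:  v_{1} + v_{6} = v_{3}  →  sig = (2;(1))
  • {2,6}:  v_{2} + v_{6} = v_{7}  →  sig = (2;(1))
  • {2,7}:  v_{2} + v_{7} = v_{0}  →  sig = (2;(1))
  • {3,7}:  v_{3} + v_{7} = v_{6}  →  sig = (2;(1))
  • {5,7}:  v_{5} + v_{7} = v_{4}  →  sig = (2;(1))
  • {6,7}:  v_{6} + v_{7} = v_{5}  →  sig = (2;(1))
  • {3,4}:  v_{3} + v_{4} = v_{5} + v_{6}  →  sig = (2;(1,1))
  • {0,6}:  v_{0} + v_{6} = 2·v_{7}  →  sig = (2;(2))
  • {2,5}:  v_{2} + v_{5} = 2·v_{7}  →  sig = (2;(2))
  • {3,5}:  v_{3} + v_{5} = 2·v_{6}  →  sig = (2;(2))
  • {4,6}:  v_{4} + v_{6} = 2·v_{5}  →  sig = (2;(2))
  • {0,5}:  v_{0} + v_{5} = 3·v_{7}  →  sig = (2;(3))
  • {2,4}:  v_{2} + v_{4} = 3·v_{7}  →  sig = (2;(3))
  • {0,4}:  v_{0} + v_{4} = 4·v_{7}  →  sig = (2;(4))

Hence PRS(X_Σ) =
    |P|=2: 20 collections, coeffs (), (), (1), (1), (1), (1), (1), (1), (1), (1), (1), (1), (1,1), (2), (2), (2), (2), (3), (3), (4)


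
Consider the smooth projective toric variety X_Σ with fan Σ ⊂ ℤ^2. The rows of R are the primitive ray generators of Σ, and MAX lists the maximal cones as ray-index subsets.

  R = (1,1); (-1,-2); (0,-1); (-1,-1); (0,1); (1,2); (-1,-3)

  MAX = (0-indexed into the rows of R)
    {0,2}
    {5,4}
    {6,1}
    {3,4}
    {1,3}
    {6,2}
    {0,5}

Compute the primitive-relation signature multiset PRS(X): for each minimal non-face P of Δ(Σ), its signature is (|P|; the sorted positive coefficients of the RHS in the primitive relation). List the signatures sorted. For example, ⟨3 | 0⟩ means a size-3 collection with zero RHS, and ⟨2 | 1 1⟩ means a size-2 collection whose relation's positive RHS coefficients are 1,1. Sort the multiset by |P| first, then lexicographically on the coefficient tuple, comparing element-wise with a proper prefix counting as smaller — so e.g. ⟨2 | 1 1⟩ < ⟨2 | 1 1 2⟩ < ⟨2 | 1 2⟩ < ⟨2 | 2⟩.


Σ has 14 primitive collections:

  {0,3}:  v_{0} + v_{3} = 0  →  sig = ⟨2 | 0⟩
  {1,5}:  v_{1} + v_{5} = 0  →  sig = ⟨2 | 0⟩
  {2,4}:  v_{2} + v_{4} = 0  →  sig = ⟨2 | 0⟩
  {0,1}:  v_{0} + v_{1} = v_{2}  →  sig = ⟨2 | 1⟩
  {0,4}:  v_{0} + v_{4} = v_{5}  →  sig = ⟨2 | 1⟩
  {1,2}:  v_{1} + v_{2} = v_{6}  →  sig = ⟨2 | 1⟩
  {1,4}:  v_{1} + v_{4} = v_{3}  →  sig = ⟨2 | 1⟩
  {2,3}:  v_{2} + v_{3} = v_{1}  →  sig = ⟨2 | 1⟩
  {2,5}:  v_{2} + v_{5} = v_{0}  →  sig = ⟨2 | 1⟩
  {3,5}:  v_{3} + v_{5} = v_{4}  →  sig = ⟨2 | 1⟩
  {4,6}:  v_{4} + v_{6} = v_{1}  →  sig = ⟨2 | 1⟩
  {5,6}:  v_{5} + v_{6} = v_{2}  →  sig = ⟨2 | 1⟩
  {0,6}:  v_{0} + v_{6} = 2·v_{2}  →  sig = ⟨2 | 2⟩
  {3,6}:  v_{3} + v_{6} = 2·v_{1}  →  sig = ⟨2 | 2⟩

so the primitive-relation signature multiset is
    |P|=2: 14 collections, coeffs (), (), (), (1), (1), (1), (1), (1), (1), (1), (1), (1), (2), (2)


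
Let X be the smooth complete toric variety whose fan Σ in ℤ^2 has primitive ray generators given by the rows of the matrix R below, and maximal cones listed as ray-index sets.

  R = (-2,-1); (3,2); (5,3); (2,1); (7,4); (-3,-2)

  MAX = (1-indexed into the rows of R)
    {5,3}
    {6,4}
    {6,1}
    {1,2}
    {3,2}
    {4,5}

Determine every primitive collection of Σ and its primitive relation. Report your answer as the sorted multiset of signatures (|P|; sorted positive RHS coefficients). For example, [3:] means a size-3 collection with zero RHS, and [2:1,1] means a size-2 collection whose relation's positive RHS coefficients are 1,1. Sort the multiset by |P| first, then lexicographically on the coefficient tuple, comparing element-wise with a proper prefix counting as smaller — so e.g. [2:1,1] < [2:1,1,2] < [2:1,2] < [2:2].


The 9 primitive collections of Σ (r=6, n=2):

  P={1,4}:  v_{1} + v_{4} = 0 — sig = [2:]
  P={2,6}:  v_{2} + v_{6} = 0 — sig = [2:]
  P={1,3}:  v_{1} + v_{3} = v_{2} — sig = [2:1]
  P={1,5}:  v_{1} + v_{5} = v_{3} — sig = [2:1]
  P={2,4}:  v_{2} + v_{4} = v_{3} — sig = [2:1]
  P={3,4}:  v_{3} + v_{4} = v_{5} — sig = [2:1]
  P={3,6}:  v_{3} + v_{6} = v_{4} — sig = [2:1]
  P={2,5}:  v_{2} + v_{5} = 2·v_{3} — sig = [2:2]
  P={5,6}:  v_{5} + v_{6} = 2·v_{4} — sig = [2:2]

Signatures (|P|; sorted positive RHS coefficients), sorted:
{ [2:] ×2,  [2:1] ×5,  [2:2] ×2 }


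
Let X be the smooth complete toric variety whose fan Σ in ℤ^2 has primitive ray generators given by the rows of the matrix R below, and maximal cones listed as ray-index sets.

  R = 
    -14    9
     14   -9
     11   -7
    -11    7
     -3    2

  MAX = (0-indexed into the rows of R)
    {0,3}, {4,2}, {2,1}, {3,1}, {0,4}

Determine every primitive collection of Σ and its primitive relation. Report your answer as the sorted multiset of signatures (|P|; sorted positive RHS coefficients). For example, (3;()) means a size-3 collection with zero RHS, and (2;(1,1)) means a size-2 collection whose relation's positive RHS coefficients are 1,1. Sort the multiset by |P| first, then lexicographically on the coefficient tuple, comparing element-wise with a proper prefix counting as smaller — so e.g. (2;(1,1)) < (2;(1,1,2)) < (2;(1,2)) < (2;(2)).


Primitive collections (5):

  • {0,1}:  v_{0} + v_{1} = 0  ⟹  sig = (2;())
  • {2,3}:  v_{2} + v_{3} = 0  ⟹  sig = (2;())
  • {0,2}:  v_{0} + v_{2} = v_{4}  ⟹  sig = (2;(1))
  • {1,4}:  v_{1} + v_{4} = v_{2}  ⟹  sig = (2;(1))
  • {3,4}:  v_{3} + v_{4} = v_{0}  ⟹  sig = (2;(1))

Sorted signature multiset PRS(X):
    (2;())
    (2;())
    (2;(1))
    (2;(1))
    (2;(1))


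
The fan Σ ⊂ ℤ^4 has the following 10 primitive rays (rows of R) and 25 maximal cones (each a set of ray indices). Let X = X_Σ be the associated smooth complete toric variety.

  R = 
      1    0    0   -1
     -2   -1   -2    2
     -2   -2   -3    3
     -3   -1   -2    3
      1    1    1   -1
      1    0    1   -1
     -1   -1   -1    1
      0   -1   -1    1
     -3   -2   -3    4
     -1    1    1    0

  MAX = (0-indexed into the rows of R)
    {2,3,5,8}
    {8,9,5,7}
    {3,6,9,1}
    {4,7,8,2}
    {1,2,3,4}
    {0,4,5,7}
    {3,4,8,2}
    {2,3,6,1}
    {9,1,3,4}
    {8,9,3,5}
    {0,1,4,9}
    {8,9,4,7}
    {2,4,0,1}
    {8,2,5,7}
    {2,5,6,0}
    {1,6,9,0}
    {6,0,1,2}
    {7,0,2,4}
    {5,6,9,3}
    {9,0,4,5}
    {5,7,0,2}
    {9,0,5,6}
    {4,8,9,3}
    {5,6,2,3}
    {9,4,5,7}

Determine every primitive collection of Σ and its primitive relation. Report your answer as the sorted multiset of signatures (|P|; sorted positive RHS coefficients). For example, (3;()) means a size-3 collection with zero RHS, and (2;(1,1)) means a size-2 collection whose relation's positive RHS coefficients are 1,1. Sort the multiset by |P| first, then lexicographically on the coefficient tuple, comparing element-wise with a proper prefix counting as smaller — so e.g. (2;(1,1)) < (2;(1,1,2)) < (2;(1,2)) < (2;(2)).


14 minimal non-faces of Δ(Σ) (on 10 rays):

  {4,6}:  v_{4} + v_{6} = 0  ⇒ sig = (2;())
  {0,3}:  v_{0} + v_{3} = v_{1}  ⇒ sig = (2;(1))
  {0,8}:  v_{0} + v_{8} = v_{2}  ⇒ sig = (2;(1))
  {1,5}:  v_{1} + v_{5} = v_{6}  ⇒ sig = (2;(1))
  {1,7}:  v_{1} + v_{7} = v_{2}  ⇒ sig = (2;(1))
  {2,9}:  v_{2} + v_{9} = v_{3}  ⇒ sig = (2;(1))
  {3,7}:  v_{3} + v_{7} = v_{8}  ⇒ sig = (2;(1))
  {1,8}:  v_{1} + v_{8} = v_{2} + v_{3}  ⇒ sig = (2;(1,1))
  {6,7}:  v_{6} + v_{7} = v_{2} + v_{5}  ⇒ sig = (2;(1,1))
  {6,8}:  v_{6} + v_{8} = v_{2} + v_{3} + v_{5}  ⇒ sig = (2;(1,1,1))
  {0,7,9}:  v_{0} + v_{7} + v_{9} = 0  ⇒ sig = (3;())
  {2,4,5}:  v_{2} + v_{4} + v_{5} = v_{7}  ⇒ sig = (3;(1))
  {3,4,5}:  v_{3} + v_{4} + v_{5} = v_{7} + v_{9}  ⇒ sig = (3;(1,1))
  {4,5,8}:  v_{4} + v_{5} + v_{8} = 2·v_{7} + v_{9}  ⇒ sig = (3;(1,2))

Signatures (|P|; sorted positive RHS coefficients), sorted:
[(2;()), (2;(1)), (2;(1)), (2;(1)), (2;(1)), (2;(1)), (2;(1)), (2;(1,1)), (2;(1,1)), (2;(1,1,1)), (3;()), (3;(1)), (3;(1,1)), (3;(1,2))]


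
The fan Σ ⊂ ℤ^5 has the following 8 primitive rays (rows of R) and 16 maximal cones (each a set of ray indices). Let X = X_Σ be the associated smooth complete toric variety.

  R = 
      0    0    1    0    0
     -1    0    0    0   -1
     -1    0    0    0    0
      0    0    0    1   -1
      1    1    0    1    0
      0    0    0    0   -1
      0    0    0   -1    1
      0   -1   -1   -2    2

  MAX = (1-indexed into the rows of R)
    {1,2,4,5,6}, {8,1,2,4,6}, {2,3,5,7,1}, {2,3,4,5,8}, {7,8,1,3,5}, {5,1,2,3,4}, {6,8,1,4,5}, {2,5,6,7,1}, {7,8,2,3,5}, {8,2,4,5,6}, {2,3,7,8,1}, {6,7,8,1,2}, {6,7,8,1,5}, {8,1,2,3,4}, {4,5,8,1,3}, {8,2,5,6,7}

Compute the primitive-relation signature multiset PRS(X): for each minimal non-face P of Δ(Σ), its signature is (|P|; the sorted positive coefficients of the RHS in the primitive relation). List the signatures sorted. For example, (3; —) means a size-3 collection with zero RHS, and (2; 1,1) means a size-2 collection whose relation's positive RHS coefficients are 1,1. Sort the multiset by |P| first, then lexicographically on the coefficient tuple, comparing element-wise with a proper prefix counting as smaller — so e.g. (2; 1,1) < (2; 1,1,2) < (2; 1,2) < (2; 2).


Δ(Σ) — 8 vertices, 3 min non-faces:

  {4,7}:  v_{4} + v_{7} = 0 ; sig = (2; —)
  {3,6}:  v_{3} + v_{6} = v_{2} ; sig = (2; 1)
  {1,2,5,8}:  v_{1} + v_{2} + v_{5} + v_{8} = v_{7} ; sig = (4; 1)

so the primitive-relation signature multiset is
    (2; —)
    (2; 1)
    (4; 1)


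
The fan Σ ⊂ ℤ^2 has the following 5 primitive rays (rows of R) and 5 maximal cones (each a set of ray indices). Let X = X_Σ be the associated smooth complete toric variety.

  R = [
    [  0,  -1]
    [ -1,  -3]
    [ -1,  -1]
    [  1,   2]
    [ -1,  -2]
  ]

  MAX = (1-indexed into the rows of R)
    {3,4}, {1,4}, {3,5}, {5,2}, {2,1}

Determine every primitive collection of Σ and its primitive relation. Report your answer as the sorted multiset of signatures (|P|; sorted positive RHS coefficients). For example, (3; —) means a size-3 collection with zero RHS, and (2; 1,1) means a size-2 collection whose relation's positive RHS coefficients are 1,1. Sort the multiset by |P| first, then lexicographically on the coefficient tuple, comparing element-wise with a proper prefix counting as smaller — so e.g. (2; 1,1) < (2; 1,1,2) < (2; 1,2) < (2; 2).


|primitive collections| = 5. Relations:

  • {4,5}:  v_{4} + v_{5} = 0  ⟹  sig = (2; —)
  • {1,3}:  v_{1} + v_{3} = v_{5}  ⟹  sig = (2; 1)
  • {1,5}:  v_{1} + v_{5} = v_{2}  ⟹  sig = (2; 1)
  • {2,4}:  v_{2} + v_{4} = v_{1}  ⟹  sig = (2; 1)
  • {2,3}:  v_{2} + v_{3} = 2·v_{5}  ⟹  sig = (2; 2)

Sorted signature multiset PRS(X):
[(2; —), (2; 1), (2; 1), (2; 1), (2; 2)]


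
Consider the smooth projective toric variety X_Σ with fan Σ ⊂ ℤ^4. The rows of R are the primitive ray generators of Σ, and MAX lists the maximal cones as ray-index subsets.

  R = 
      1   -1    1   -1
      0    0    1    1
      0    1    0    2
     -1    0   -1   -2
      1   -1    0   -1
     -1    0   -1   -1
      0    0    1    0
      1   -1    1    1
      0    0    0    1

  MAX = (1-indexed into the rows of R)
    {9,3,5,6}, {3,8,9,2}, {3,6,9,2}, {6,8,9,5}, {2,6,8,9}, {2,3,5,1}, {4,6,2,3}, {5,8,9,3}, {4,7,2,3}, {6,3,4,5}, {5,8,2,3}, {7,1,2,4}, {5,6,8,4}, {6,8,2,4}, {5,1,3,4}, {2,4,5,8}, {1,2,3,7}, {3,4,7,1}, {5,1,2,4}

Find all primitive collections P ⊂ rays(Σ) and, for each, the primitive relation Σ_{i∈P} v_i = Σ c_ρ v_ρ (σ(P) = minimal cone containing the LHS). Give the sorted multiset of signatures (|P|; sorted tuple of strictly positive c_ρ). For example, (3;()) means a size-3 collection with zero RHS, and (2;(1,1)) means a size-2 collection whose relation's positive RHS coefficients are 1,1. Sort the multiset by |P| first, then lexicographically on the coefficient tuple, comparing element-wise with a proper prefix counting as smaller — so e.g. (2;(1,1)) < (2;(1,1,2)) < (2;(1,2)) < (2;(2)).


|primitive collections| = 14. Relations:

  P = {4,9}:  v_{4} + v_{9} = v_{6} ; sig = (2;(1))
  P = {5,7}:  v_{5} + v_{7} = v_{1} ; sig = (2;(1))
  P = {7,9}:  v_{7} + v_{9} = v_{2} ; sig = (2;(1))
  P = {1,9}:  v_{1} + v_{9} = v_{2} + v_{5} ; sig = (2;(1,1))
  P = {6,7}:  v_{6} + v_{7} = v_{2} + v_{4} ; sig = (2;(1,1))
  P = {1,6}:  v_{1} + v_{6} = v_{2} + v_{4} + v_{5} ; sig = (2;(1,1,1))
  P = {7,8}:  v_{7} + v_{8} = 2·v_{2} + v_{5} ; sig = (2;(1,2))
  P = {1,8}:  v_{1} + v_{8} = 2·v_{2} + 2·v_{5} ; sig = (2;(2,2))
  P = {2,5,9}:  v_{2} + v_{5} + v_{9} = v_{8} ; sig = (3;(1))
  P = {3,4,8}:  v_{3} + v_{4} + v_{8} = v_{9} ; sig = (3;(1))
  P = {2,5,6}:  v_{2} + v_{5} + v_{6} = v_{4} + v_{8} ; sig = (3;(1,1))
  P = {3,6,8}:  v_{3} + v_{6} + v_{8} = 2·v_{9} ; sig = (3;(2))
  P = {2,3,4,5}:  v_{2} + v_{3} + v_{4} + v_{5} = 0 ; sig = (4;())
  P = {1,2,3,4}:  v_{1} + v_{2} + v_{3} + v_{4} = v_{7} ; sig = (4;(1))

Hence PRS(X_Σ) =
    |P|=2: 8 collections, coeffs (1), (1), (1), (1,1), (1,1), (1,1,1), (1,2), (2,2)
    |P|=3: 4 collections, coeffs (1), (1), (1,1), (2)
    |P|=4: 2 collections, coeffs (), (1)


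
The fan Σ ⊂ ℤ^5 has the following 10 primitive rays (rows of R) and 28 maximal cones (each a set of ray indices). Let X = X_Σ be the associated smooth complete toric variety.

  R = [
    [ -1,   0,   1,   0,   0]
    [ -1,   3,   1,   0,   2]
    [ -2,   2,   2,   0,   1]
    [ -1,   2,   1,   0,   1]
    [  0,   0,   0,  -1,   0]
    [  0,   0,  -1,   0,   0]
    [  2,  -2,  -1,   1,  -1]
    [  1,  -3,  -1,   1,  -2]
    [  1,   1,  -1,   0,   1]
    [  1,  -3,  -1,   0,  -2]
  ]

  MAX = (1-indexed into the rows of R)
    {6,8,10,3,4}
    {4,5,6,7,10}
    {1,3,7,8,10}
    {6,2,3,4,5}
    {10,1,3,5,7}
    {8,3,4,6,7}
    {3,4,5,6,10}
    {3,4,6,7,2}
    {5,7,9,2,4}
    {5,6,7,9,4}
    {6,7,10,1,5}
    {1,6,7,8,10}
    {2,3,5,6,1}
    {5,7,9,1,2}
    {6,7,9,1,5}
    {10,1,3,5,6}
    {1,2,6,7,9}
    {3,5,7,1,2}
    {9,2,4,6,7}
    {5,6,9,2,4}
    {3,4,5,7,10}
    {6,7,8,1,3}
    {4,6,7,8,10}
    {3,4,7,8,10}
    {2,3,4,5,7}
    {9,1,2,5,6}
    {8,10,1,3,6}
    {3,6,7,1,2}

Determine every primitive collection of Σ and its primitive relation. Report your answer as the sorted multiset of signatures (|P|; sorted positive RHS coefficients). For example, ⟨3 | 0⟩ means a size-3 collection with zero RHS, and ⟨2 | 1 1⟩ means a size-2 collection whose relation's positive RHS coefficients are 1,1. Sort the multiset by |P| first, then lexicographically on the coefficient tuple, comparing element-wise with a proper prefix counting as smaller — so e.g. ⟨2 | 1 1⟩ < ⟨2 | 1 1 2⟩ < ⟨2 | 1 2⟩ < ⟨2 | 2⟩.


10 collections generate NE(X_Σ); each relation:

  {2,10}:  v_{2} + v_{10} = 0 ; sig = ⟨2 | 0⟩
  {1,4}:  v_{1} + v_{4} = v_{3} ; sig = ⟨2 | 1⟩
  {3,9}:  v_{3} + v_{9} = v_{2} ; sig = ⟨2 | 1⟩
  {5,8}:  v_{5} + v_{8} = v_{10} ; sig = ⟨2 | 1⟩
  {8,9}:  v_{8} + v_{9} = v_{6} + v_{7} ; sig = ⟨2 | 1 1⟩
  {2,8}:  v_{2} + v_{8} = v_{3} + v_{6} + v_{7} ; sig = ⟨2 | 1 1 1⟩
  {9,10}:  v_{9} + v_{10} = v_{5} + v_{6} + v_{7} ; sig = ⟨2 | 1 1 1⟩
  {3,5,6,7}:  v_{3} + v_{5} + v_{6} + v_{7} = 0 ; sig = ⟨4 | 0⟩
  {2,5,6,7}:  v_{2} + v_{5} + v_{6} + v_{7} = v_{9} ; sig = ⟨4 | 1⟩
  {3,6,7,10}:  v_{3} + v_{6} + v_{7} + v_{10} = v_{8} ; sig = ⟨4 | 1⟩

Signatures (|P|; sorted positive RHS coefficients), sorted:
    |P|=2: 7 collections, coeffs (), (1), (1), (1), (1,1), (1,1,1), (1,1,1)
    |P|=4: 3 collections, coeffs (), (1), (1)


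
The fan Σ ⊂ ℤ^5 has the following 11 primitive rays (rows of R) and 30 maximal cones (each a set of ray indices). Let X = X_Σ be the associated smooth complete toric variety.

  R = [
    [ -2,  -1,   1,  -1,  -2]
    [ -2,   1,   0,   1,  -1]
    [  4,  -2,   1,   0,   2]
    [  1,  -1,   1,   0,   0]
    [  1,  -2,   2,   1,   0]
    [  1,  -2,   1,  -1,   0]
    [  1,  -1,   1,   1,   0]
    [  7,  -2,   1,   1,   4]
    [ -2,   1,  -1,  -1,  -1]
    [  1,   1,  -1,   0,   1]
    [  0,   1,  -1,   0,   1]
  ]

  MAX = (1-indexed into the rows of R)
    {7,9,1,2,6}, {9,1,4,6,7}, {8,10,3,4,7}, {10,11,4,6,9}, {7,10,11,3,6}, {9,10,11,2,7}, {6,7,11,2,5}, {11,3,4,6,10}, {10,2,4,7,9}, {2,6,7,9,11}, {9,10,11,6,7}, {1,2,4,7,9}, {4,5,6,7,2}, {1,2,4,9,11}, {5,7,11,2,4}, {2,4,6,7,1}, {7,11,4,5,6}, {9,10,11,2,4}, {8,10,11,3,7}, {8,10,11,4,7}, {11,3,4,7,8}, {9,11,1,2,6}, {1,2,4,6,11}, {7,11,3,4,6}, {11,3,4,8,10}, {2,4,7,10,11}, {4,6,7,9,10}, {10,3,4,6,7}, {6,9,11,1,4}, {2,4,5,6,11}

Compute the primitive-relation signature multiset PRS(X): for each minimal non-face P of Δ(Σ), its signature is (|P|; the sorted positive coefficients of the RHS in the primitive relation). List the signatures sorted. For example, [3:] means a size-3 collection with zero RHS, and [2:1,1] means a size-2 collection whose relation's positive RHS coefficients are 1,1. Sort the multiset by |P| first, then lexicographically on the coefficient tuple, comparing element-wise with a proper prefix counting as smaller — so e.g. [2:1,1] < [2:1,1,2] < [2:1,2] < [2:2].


Minimal non-faces — 20 found among 11 rays, 30 max cones:

  • {1,3}:  v_{1} + v_{3} = v_{4} + v_{6} ; sig = [2:1,1]
  • {1,8}:  v_{1} + v_{8} = v_{3} + v_{4} ; sig = [2:1,1]
  • {1,10}:  v_{1} + v_{10} = v_{4} + v_{9} ; sig = [2:1,1]
  • {3,9}:  v_{3} + v_{9} = v_{6} + v_{10} ; sig = [2:1,1]
  • {5,9}:  v_{5} + v_{9} = v_{2} + v_{6} ; sig = [2:1,1]
  • {8,9}:  v_{8} + v_{9} = v_{3} + v_{10} ; sig = [2:1,1]
  • {2,3}:  v_{2} + v_{3} = v_{4} + v_{7} + v_{11} ; sig = [2:1,1,1]
  • {5,10}:  v_{5} + v_{10} = v_{4} + v_{7} + v_{11} ; sig = [2:1,1,1]
  • {1,5}:  v_{1} + v_{5} = 2·v_{2} + v_{4} + 2·v_{6} ; sig = [2:1,2,2]
  • {2,8}:  v_{2} + v_{8} = 2·v_{4} + 2·v_{7} + v_{10} + 2·v_{11} ; sig = [2:1,2,2,2]
  • {3,5}:  v_{3} + v_{5} = 2·v_{4} + v_{6} + 2·v_{7} + 2·v_{11} ; sig = [2:1,2,2,2]
  • {5,8}:  v_{5} + v_{8} = v_{3} + 2·v_{4} + 2·v_{7} + 2·v_{11} ; sig = [2:1,2,2,2]
  • {6,8}:  v_{6} + v_{8} = 2·v_{3} ; sig = [2:2]
  • {2,6,10}:  v_{2} + v_{6} + v_{10} = 0 ; sig = [3:]
  • {1,7,11}:  v_{1} + v_{7} + v_{11} = v_{2} + v_{6} ; sig = [3:1,1]
  • {4,7,9,11}:  v_{4} + v_{7} + v_{9} + v_{11} = 0 ; sig = [4:]
  • {2,4,6,9}:  v_{2} + v_{4} + v_{6} + v_{9} = v_{1} ; sig = [4:1]
  • {2,4,6,7,11}:  v_{2} + v_{4} + v_{6} + v_{7} + v_{11} = v_{5} ; sig = [5:1]
  • {3,4,7,10,11}:  v_{3} + v_{4} + v_{7} + v_{10} + v_{11} = v_{8} ; sig = [5:1]
  • {4,6,7,10,11}:  v_{4} + v_{6} + v_{7} + v_{10} + v_{11} = v_{3} ; sig = [5:1]

so the primitive-relation signature multiset is
{ [2:1,1] ×6,  [2:1,1,1] ×2,  [2:1,2,2],  [2:1,2,2,2] ×3,  [2:2],  [3:],  [3:1,1],  [4:],  [4:1],  [5:1] ×3 }


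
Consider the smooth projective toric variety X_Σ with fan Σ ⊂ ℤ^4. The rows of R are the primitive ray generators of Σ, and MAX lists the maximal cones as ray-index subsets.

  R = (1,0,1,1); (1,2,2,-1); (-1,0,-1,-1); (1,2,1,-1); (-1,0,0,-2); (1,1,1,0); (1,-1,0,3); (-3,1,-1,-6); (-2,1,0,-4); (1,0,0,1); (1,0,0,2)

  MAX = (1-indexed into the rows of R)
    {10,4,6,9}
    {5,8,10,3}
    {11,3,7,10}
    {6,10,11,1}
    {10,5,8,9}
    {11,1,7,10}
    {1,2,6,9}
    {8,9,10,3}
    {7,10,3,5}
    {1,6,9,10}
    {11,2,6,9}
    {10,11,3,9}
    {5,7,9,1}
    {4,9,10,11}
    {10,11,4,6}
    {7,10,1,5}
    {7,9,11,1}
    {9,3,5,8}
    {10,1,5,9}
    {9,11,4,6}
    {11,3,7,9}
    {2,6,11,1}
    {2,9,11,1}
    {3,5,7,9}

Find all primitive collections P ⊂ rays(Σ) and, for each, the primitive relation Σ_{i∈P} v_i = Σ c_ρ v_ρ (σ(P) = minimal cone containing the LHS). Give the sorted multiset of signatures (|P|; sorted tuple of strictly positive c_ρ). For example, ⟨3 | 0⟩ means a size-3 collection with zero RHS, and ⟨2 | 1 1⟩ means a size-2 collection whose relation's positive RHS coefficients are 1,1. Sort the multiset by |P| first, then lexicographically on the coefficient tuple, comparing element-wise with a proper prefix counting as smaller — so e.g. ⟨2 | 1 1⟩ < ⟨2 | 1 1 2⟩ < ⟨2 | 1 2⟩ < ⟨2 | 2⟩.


25 collections generate NE(X_Σ); each relation:

  P = {1,3}:  v_{1} + v_{3} = 0  ⇒ sig = ⟨2 | 0⟩
  P = {5,11}:  v_{5} + v_{11} = 0  ⇒ sig = ⟨2 | 0⟩
  P = {4,7}:  v_{4} + v_{7} = v_{6} + v_{11}  ⇒ sig = ⟨2 | 1 1⟩
  P = {6,7}:  v_{6} + v_{7} = v_{1} + v_{11}  ⇒ sig = ⟨2 | 1 1⟩
  P = {7,8}:  v_{7} + v_{8} = v_{3} + v_{5}  ⇒ sig = ⟨2 | 1 1⟩
  P = {1,8}:  v_{1} + v_{8} = v_{5} + v_{9} + v_{10}  ⇒ sig = ⟨2 | 1 1 1⟩
  P = {2,3}:  v_{2} + v_{3} = v_{6} + v_{9} + v_{11}  ⇒ sig = ⟨2 | 1 1 1⟩
  P = {2,5}:  v_{2} + v_{5} = v_{1} + v_{6} + v_{9}  ⇒ sig = ⟨2 | 1 1 1⟩
  P = {3,6}:  v_{3} + v_{6} = v_{9} + v_{10} + v_{11}  ⇒ sig = ⟨2 | 1 1 1⟩
  P = {4,5}:  v_{4} + v_{5} = v_{6} + v_{9} + v_{10}  ⇒ sig = ⟨2 | 1 1 1⟩
  P = {5,6}:  v_{5} + v_{6} = v_{1} + v_{9} + v_{10}  ⇒ sig = ⟨2 | 1 1 1⟩
  P = {8,11}:  v_{8} + v_{11} = v_{3} + v_{9} + v_{10}  ⇒ sig = ⟨2 | 1 1 1⟩
  P = {2,8}:  v_{2} + v_{8} = v_{6} + 2·v_{9} + v_{10}  ⇒ sig = ⟨2 | 1 1 2⟩
  P = {2,4}:  v_{2} + v_{4} = 3·v_{6} + v_{9} + v_{11}  ⇒ sig = ⟨2 | 1 1 3⟩
  P = {2,7}:  v_{2} + v_{7} = 2·v_{1} + v_{9} + 2·v_{11}  ⇒ sig = ⟨2 | 1 2 2⟩
  P = {4,8}:  v_{4} + v_{8} = 3·v_{9} + 3·v_{10} + v_{11}  ⇒ sig = ⟨2 | 1 3 3⟩
  P = {1,4}:  v_{1} + v_{4} = 2·v_{6}  ⇒ sig = ⟨2 | 2⟩
  P = {2,10}:  v_{2} + v_{10} = 2·v_{6}  ⇒ sig = ⟨2 | 2⟩
  P = {6,8}:  v_{6} + v_{8} = 2·v_{9} + 2·v_{10}  ⇒ sig = ⟨2 | 2 2⟩
  P = {3,4}:  v_{3} + v_{4} = 2·v_{9} + 2·v_{10} + 2·v_{11}  ⇒ sig = ⟨2 | 2 2 2⟩
  P = {7,9,10}:  v_{7} + v_{9} + v_{10} = 0  ⇒ sig = ⟨3 | 0⟩
  P = {1,6,9,11}:  v_{1} + v_{6} + v_{9} + v_{11} = v_{2}  ⇒ sig = ⟨4 | 1⟩
  P = {1,9,10,11}:  v_{1} + v_{9} + v_{10} + v_{11} = v_{6}  ⇒ sig = ⟨4 | 1⟩
  P = {3,5,9,10}:  v_{3} + v_{5} + v_{9} + v_{10} = v_{8}  ⇒ sig = ⟨4 | 1⟩
  P = {6,9,10,11}:  v_{6} + v_{9} + v_{10} + v_{11} = v_{4}  ⇒ sig = ⟨4 | 1⟩

Sorted signature multiset PRS(X):
{ ⟨2 | 0⟩ ×2,  ⟨2 | 1 1⟩ ×3,  ⟨2 | 1 1 1⟩ ×7,  ⟨2 | 1 1 2⟩,  ⟨2 | 1 1 3⟩,  ⟨2 | 1 2 2⟩,  ⟨2 | 1 3 3⟩,  ⟨2 | 2⟩ ×2,  ⟨2 | 2 2⟩,  ⟨2 | 2 2 2⟩,  ⟨3 | 0⟩,  ⟨4 | 1⟩ ×4 }


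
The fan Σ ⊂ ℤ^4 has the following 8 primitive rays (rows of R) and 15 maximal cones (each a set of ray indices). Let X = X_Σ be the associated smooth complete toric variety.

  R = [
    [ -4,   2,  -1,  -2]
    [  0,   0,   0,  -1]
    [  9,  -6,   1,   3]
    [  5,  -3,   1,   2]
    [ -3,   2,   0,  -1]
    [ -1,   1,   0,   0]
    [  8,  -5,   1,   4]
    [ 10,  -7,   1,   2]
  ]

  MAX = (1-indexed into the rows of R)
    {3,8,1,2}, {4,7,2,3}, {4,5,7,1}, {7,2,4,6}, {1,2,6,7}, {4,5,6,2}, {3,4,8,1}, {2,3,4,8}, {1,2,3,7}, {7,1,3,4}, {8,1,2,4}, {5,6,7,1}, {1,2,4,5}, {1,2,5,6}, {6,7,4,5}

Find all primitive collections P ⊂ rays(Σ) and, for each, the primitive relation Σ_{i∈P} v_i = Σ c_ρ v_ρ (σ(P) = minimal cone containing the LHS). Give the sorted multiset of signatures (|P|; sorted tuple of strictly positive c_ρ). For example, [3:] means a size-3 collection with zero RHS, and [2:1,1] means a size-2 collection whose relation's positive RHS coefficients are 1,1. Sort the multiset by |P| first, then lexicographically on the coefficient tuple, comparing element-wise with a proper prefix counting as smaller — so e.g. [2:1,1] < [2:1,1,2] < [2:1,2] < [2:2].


Minimal non-faces — 9 found among 8 rays, 15 max cones:

  P = {3,6}:  v_{3} + v_{6} = v_{2} + v_{7} ; sig = [2:1,1]
  P = {6,8}:  v_{6} + v_{8} = v_{2} + v_{3} ; sig = [2:1,1]
  P = {3,5}:  v_{3} + v_{5} = v_{1} + 2·v_{4} ; sig = [2:1,2]
  P = {5,8}:  v_{5} + v_{8} = 2·v_{1} + v_{2} + 3·v_{4} ; sig = [2:1,2,3]
  P = {7,8}:  v_{7} + v_{8} = 2·v_{3} ; sig = [2:2]
  P = {1,4,6}:  v_{1} + v_{4} + v_{6} = 0 ; sig = [3:]
  P = {2,5,7}:  v_{2} + v_{5} + v_{7} = v_{4} ; sig = [3:1]
  P = {1,2,3,4}:  v_{1} + v_{2} + v_{3} + v_{4} = v_{8} ; sig = [4:1]
  P = {1,2,4,7}:  v_{1} + v_{2} + v_{4} + v_{7} = v_{3} ; sig = [4:1]

Hence PRS(X_Σ) =
[[2:1,1], [2:1,1], [2:1,2], [2:1,2,3], [2:2], [3:], [3:1], [4:1], [4:1]]


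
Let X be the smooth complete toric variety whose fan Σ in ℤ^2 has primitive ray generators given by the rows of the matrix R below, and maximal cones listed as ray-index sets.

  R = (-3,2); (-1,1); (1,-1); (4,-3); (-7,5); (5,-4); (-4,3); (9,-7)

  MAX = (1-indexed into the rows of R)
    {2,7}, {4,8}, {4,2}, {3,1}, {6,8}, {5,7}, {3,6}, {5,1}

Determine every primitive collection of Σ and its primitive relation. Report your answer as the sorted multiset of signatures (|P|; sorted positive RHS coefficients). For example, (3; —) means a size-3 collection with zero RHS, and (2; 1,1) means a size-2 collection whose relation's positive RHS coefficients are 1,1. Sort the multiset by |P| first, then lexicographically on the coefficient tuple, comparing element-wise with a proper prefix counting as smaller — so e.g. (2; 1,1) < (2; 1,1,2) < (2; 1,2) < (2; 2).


Δ(Σ) — 8 vertices, 20 min non-faces:

  P={2,3}:  v_{2} + v_{3} = 0  ⟹  sig = (2; —)
  P={4,7}:  v_{4} + v_{7} = 0  ⟹  sig = (2; —)
  P={1,2}:  v_{1} + v_{2} = v_{7}  ⟹  sig = (2; 1)
  P={1,4}:  v_{1} + v_{4} = v_{3}  ⟹  sig = (2; 1)
  P={1,7}:  v_{1} + v_{7} = v_{5}  ⟹  sig = (2; 1)
  P={2,6}:  v_{2} + v_{6} = v_{4}  ⟹  sig = (2; 1)
  P={3,4}:  v_{3} + v_{4} = v_{6}  ⟹  sig = (2; 1)
  P={3,7}:  v_{3} + v_{7} = v_{1}  ⟹  sig = (2; 1)
  P={4,5}:  v_{4} + v_{5} = v_{1}  ⟹  sig = (2; 1)
  P={4,6}:  v_{4} + v_{6} = v_{8}  ⟹  sig = (2; 1)
  P={6,7}:  v_{6} + v_{7} = v_{3}  ⟹  sig = (2; 1)
  P={7,8}:  v_{7} + v_{8} = v_{6}  ⟹  sig = (2; 1)
  P={1,8}:  v_{1} + v_{8} = v_{3} + v_{6}  ⟹  sig = (2; 1,1)
  P={5,6}:  v_{5} + v_{6} = v_{1} + v_{3}  ⟹  sig = (2; 1,1)
  P={1,6}:  v_{1} + v_{6} = 2·v_{3}  ⟹  sig = (2; 2)
  P={2,5}:  v_{2} + v_{5} = 2·v_{7}  ⟹  sig = (2; 2)
  P={2,8}:  v_{2} + v_{8} = 2·v_{4}  ⟹  sig = (2; 2)
  P={3,5}:  v_{3} + v_{5} = 2·v_{1}  ⟹  sig = (2; 2)
  P={3,8}:  v_{3} + v_{8} = 2·v_{6}  ⟹  sig = (2; 2)
  P={5,8}:  v_{5} + v_{8} = 2·v_{3}  ⟹  sig = (2; 2)

Sorted signature multiset PRS(X):
[(2; —), (2; —), (2; 1), (2; 1), (2; 1), (2; 1), (2; 1), (2; 1), (2; 1), (2; 1), (2; 1), (2; 1), (2; 1,1), (2; 1,1), (2; 2), (2; 2), (2; 2), (2; 2), (2; 2), (2; 2)]


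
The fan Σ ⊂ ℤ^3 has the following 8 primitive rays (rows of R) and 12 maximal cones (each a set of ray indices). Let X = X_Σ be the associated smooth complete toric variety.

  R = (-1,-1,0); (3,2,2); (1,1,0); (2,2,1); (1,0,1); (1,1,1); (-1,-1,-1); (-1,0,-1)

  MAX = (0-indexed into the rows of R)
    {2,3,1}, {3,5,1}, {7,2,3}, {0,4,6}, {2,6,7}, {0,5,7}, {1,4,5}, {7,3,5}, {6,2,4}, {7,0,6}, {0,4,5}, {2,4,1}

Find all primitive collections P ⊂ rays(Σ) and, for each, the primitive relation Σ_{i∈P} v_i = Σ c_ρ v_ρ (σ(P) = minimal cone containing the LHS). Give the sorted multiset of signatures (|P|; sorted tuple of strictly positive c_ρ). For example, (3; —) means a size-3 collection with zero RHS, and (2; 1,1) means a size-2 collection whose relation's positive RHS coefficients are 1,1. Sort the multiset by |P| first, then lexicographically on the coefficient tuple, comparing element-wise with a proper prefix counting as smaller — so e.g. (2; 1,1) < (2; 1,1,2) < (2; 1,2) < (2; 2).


|primitive collections| = 10. Relations:

  P = {0,2}:  v_{0} + v_{2} = 0  ⟹  sig = (2; —)
  P = {4,7}:  v_{4} + v_{7} = 0  ⟹  sig = (2; —)
  P = {5,6}:  v_{5} + v_{6} = 0  ⟹  sig = (2; —)
  P = {0,3}:  v_{0} + v_{3} = v_{5}  ⟹  sig = (2; 1)
  P = {1,7}:  v_{1} + v_{7} = v_{3}  ⟹  sig = (2; 1)
  P = {2,5}:  v_{2} + v_{5} = v_{3}  ⟹  sig = (2; 1)
  P = {3,4}:  v_{3} + v_{4} = v_{1}  ⟹  sig = (2; 1)
  P = {3,6}:  v_{3} + v_{6} = v_{2}  ⟹  sig = (2; 1)
  P = {0,1}:  v_{0} + v_{1} = v_{4} + v_{5}  ⟹  sig = (2; 1,1)
  P = {1,6}:  v_{1} + v_{6} = v_{2} + v_{4}  ⟹  sig = (2; 1,1)

Hence PRS(X_Σ) =
{ (2; —) ×3,  (2; 1) ×5,  (2; 1,1) ×2 }


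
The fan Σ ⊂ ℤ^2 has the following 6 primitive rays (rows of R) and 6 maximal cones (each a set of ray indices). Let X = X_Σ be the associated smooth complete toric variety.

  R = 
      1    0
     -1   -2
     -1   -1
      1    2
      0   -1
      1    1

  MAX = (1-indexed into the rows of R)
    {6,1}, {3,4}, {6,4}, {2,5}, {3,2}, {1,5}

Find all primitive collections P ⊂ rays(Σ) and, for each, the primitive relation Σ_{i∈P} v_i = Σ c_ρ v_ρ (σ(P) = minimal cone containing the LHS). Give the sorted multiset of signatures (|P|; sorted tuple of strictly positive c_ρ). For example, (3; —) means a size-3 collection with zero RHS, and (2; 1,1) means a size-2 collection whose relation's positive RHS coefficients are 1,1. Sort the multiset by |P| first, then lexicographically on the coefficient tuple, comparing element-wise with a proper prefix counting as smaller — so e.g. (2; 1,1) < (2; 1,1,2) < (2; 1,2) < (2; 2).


9 minimal non-faces of Δ(Σ) (on 6 rays):

  {2,4}:  v_{2} + v_{4} = 0 ; sig = (2; —)
  {3,6}:  v_{3} + v_{6} = 0 ; sig = (2; —)
  {1,3}:  v_{1} + v_{3} = v_{5} ; sig = (2; 1)
  {2,6}:  v_{2} + v_{6} = v_{5} ; sig = (2; 1)
  {3,5}:  v_{3} + v_{5} = v_{2} ; sig = (2; 1)
  {4,5}:  v_{4} + v_{5} = v_{6} ; sig = (2; 1)
  {5,6}:  v_{5} + v_{6} = v_{1} ; sig = (2; 1)
  {1,2}:  v_{1} + v_{2} = 2·v_{5} ; sig = (2; 2)
  {1,4}:  v_{1} + v_{4} = 2·v_{6} ; sig = (2; 2)

so the primitive-relation signature multiset is
{ (2; —) ×2,  (2; 1) ×5,  (2; 2) ×2 }


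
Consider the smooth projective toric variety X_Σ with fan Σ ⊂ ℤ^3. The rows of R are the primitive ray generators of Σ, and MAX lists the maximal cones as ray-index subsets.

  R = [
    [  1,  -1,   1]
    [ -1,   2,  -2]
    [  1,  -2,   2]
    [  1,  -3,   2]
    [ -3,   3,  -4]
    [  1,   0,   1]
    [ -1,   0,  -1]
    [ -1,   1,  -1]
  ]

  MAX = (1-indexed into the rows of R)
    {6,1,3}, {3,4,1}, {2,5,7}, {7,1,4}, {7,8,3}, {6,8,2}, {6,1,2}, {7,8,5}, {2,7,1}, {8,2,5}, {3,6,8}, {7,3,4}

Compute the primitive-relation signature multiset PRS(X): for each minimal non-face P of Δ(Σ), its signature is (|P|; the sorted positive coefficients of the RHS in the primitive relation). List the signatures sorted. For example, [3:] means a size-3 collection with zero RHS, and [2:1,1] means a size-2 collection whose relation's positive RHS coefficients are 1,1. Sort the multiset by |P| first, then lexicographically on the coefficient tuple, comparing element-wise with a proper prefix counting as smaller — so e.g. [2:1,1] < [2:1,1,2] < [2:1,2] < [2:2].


The 12 primitive collections of Σ (r=8, n=3):

  P={1,8}:  v_{1} + v_{8} = 0  ⟹  sig = [2:]
  P={2,3}:  v_{2} + v_{3} = 0  ⟹  sig = [2:]
  P={6,7}:  v_{6} + v_{7} = 0  ⟹  sig = [2:]
  P={1,5}:  v_{1} + v_{5} = v_{2} + v_{7}  ⟹  sig = [2:1,1]
  P={2,4}:  v_{2} + v_{4} = v_{1} + v_{7}  ⟹  sig = [2:1,1]
  P={3,5}:  v_{3} + v_{5} = v_{7} + v_{8}  ⟹  sig = [2:1,1]
  P={4,6}:  v_{4} + v_{6} = v_{1} + v_{3}  ⟹  sig = [2:1,1]
  P={4,8}:  v_{4} + v_{8} = v_{3} + v_{7}  ⟹  sig = [2:1,1]
  P={5,6}:  v_{5} + v_{6} = v_{2} + v_{8}  ⟹  sig = [2:1,1]
  P={4,5}:  v_{4} + v_{5} = 2·v_{7}  ⟹  sig = [2:2]
  P={1,3,7}:  v_{1} + v_{3} + v_{7} = v_{4}  ⟹  sig = [3:1]
  P={2,7,8}:  v_{2} + v_{7} + v_{8} = v_{5}  ⟹  sig = [3:1]

so the primitive-relation signature multiset is
[[2:], [2:], [2:], [2:1,1], [2:1,1], [2:1,1], [2:1,1], [2:1,1], [2:1,1], [2:2], [3:1], [3:1]]
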